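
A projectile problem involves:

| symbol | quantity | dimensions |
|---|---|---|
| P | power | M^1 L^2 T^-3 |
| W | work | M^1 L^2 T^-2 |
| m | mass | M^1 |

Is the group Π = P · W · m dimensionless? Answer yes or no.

no

Sum the exponent of each base dimension across the product:
  M: [P]_M + [W]_M + [m]_M = (1) + (1) + (1) = 3
  L: [P]_L + [W]_L + [m]_L = (2) + (2) + (0) = 4
  T: [P]_T + [W]_T + [m]_T = (-3) + (-2) + (0) = -5
Net dimensions [M³ L⁴ T⁻⁵] ≠ [1] — not dimensionless.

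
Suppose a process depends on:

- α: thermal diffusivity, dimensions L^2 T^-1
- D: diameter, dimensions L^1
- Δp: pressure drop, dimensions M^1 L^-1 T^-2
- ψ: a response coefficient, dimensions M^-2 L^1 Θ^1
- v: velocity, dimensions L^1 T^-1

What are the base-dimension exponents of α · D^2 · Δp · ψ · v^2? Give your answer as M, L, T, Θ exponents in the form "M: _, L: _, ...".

M: -1, L: 6, T: -5, Θ: 1

Collect each base-dimension exponent across the product:
  M: (0) + 2·(0) + (1) + (-2) + 2·(0) = -1
  L: (2) + 2·(1) + (-1) + (1) + 2·(1) = 6
  T: (-1) + 2·(0) + (-2) + (0) + 2·(-1) = -5
  Θ: (0) + 2·(0) + (0) + (1) + 2·(0) = 1
So the dimensions are [M⁻¹ L⁶ T⁻⁵ Θ].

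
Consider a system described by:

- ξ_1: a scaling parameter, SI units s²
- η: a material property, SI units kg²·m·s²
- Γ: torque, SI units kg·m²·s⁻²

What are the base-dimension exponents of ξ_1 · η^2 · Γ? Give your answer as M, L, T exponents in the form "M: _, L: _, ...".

Collect each base-dimension exponent across the product:
  M: (0) + 2·(2) + (1) = 5
  L: (0) + 2·(1) + (2) = 4
  T: (2) + 2·(2) + (-2) = 4
So the dimensions are [M⁵ L⁴ T⁴].

M: 5, L: 4, T: 4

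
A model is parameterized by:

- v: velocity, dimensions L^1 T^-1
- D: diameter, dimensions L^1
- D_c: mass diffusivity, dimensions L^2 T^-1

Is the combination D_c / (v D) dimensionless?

Sum the exponent of each base dimension across the product:
  M: −[v]_M − [D]_M + [D_c]_M = −(0) − (0) + (0) = 0
  L: −[v]_L − [D]_L + [D_c]_L = −(1) − (1) + (2) = 0
  T: −[v]_T − [D]_T + [D_c]_T = −(-1) − (0) + (-1) = 0
  Θ: −[v]_Θ − [D]_Θ + [D_c]_Θ = −(0) − (0) + (0) = 0
All base exponents vanish — dimensionless.

yes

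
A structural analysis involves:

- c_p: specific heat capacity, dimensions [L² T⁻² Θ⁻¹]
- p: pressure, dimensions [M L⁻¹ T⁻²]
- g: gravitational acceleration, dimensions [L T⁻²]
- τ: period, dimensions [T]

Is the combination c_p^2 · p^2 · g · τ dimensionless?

no

Sum the exponent of each base dimension across the product:
  M: 2·[c_p]_M + 2·[p]_M + [g]_M + [τ]_M = 2·(0) + 2·(1) + (0) + (0) = 2
  L: 2·[c_p]_L + 2·[p]_L + [g]_L + [τ]_L = 2·(2) + 2·(-1) + (1) + (0) = 3
  T: 2·[c_p]_T + 2·[p]_T + [g]_T + [τ]_T = 2·(-2) + 2·(-2) + (-2) + (1) = -9
  Θ: 2·[c_p]_Θ + 2·[p]_Θ + [g]_Θ + [τ]_Θ = 2·(-1) + 2·(0) + (0) + (0) = -2
Net dimensions [M² L³ T⁻⁹ Θ⁻²] ≠ [1] — not dimensionless.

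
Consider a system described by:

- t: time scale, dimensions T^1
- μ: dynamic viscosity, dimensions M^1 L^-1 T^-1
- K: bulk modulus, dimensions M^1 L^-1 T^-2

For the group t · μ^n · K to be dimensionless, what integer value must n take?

-1

Balance the M exponent: (1)·n from μ, plus (0) + (1) = 1 from the rest, must sum to zero.
n + 1 = 0, so n = -1.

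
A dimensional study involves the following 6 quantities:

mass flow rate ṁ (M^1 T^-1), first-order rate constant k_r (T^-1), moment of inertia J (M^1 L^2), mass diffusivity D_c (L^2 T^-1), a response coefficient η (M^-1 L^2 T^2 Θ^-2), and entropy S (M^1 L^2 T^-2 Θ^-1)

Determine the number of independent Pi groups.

There are 6 variables and 4 base dimensions (M, L, T, Θ).
The dimension matrix has rank 4.
Independent dimensionless groups: 6 − 4 = 2.

2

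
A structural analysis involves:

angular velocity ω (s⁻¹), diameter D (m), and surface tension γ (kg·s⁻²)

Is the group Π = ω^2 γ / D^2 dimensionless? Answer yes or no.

Sum the exponent of each base dimension across the product:
  M: 2·[ω]_M − 2·[D]_M + [γ]_M = 2·(0) − 2·(0) + (1) = 1
  L: 2·[ω]_L − 2·[D]_L + [γ]_L = 2·(0) − 2·(1) + (0) = -2
  T: 2·[ω]_T − 2·[D]_T + [γ]_T = 2·(-1) − 2·(0) + (-2) = -4
Net dimensions [M L⁻² T⁻⁴] ≠ [1] — not dimensionless.

no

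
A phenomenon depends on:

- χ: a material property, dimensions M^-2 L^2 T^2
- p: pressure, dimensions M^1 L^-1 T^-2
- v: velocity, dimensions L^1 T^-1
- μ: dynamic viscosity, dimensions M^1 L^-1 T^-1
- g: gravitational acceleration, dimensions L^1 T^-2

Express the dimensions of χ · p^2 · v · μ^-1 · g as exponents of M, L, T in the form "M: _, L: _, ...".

M: -1, L: 3, T: -4

Collect each base-dimension exponent across the product:
  M: (-2) + 2·(1) + (0) − (1) + (0) = -1
  L: (2) + 2·(-1) + (1) − (-1) + (1) = 3
  T: (2) + 2·(-2) + (-1) − (-1) + (-2) = -4
So the dimensions are [M⁻¹ L³ T⁻⁴].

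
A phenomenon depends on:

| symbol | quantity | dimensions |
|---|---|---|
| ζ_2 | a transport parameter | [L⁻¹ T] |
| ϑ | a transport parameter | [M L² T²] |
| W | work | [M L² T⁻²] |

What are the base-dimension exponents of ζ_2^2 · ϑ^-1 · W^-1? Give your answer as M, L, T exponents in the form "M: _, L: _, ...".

M: -2, L: -6, T: 2

Collect each base-dimension exponent across the product:
  M: 2·(0) − (1) − (1) = -2
  L: 2·(-1) − (2) − (2) = -6
  T: 2·(1) − (2) − (-2) = 2
So the dimensions are [M⁻² L⁻⁶ T²].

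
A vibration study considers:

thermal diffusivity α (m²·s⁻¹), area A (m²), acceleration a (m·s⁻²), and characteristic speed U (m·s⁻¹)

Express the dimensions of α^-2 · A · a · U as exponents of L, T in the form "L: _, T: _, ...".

L: 0, T: -1

Collect each base-dimension exponent across the product:
  L: −2·(2) + (2) + (1) + (1) = 0
  T: −2·(-1) + (0) + (-2) + (-1) = -1
So the dimensions are [T⁻¹].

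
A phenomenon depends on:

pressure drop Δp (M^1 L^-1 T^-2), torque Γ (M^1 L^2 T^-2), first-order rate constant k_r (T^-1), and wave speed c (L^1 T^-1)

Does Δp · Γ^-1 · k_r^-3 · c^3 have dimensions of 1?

Sum the exponent of each base dimension across the product:
  M: [Δp]_M − [Γ]_M − 3·[k_r]_M + 3·[c]_M = (1) − (1) − 3·(0) + 3·(0) = 0
  L: [Δp]_L − [Γ]_L − 3·[k_r]_L + 3·[c]_L = (-1) − (2) − 3·(0) + 3·(1) = 0
  T: [Δp]_T − [Γ]_T − 3·[k_r]_T + 3·[c]_T = (-2) − (-2) − 3·(-1) + 3·(-1) = 0
  Θ: [Δp]_Θ − [Γ]_Θ − 3·[k_r]_Θ + 3·[c]_Θ = (0) − (0) − 3·(0) + 3·(0) = 0
All base exponents vanish — dimensionless.

yes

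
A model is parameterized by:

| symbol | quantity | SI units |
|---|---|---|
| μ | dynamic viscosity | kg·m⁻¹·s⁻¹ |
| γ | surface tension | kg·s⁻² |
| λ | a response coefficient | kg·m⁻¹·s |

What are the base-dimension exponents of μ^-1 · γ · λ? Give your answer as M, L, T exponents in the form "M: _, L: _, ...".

Collect each base-dimension exponent across the product:
  M: −(1) + (1) + (1) = 1
  L: −(-1) + (0) + (-1) = 0
  T: −(-1) + (-2) + (1) = 0
So the dimensions are [M].

M: 1, L: 0, T: 0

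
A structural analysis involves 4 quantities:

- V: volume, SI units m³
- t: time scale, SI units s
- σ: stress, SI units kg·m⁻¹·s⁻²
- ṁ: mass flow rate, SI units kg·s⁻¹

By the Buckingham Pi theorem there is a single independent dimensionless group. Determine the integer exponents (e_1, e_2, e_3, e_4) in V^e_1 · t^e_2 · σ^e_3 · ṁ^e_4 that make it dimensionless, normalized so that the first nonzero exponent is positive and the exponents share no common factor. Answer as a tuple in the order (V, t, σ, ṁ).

(1, 3, 3, -3)

M: e_1·(0) + e_2·(0) + e_3·(1) + e_4·(1) = 0
L: e_1·(3) + e_2·(0) + e_3·(-1) + e_4·(0) = 0
T: e_1·(0) + e_2·(1) + e_3·(-2) + e_4·(-1) = 0
Solving this homogeneous linear system for the smallest-integer solution (first nonzero entry positive) gives (1, 3, 3, -3).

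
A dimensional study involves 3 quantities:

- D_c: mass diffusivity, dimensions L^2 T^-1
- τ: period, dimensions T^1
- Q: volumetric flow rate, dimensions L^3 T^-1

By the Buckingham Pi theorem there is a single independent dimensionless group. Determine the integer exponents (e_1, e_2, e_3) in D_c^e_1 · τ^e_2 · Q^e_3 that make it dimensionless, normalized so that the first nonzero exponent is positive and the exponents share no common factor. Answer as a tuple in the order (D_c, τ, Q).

(3, 1, -2)

L: e_1·(2) + e_2·(0) + e_3·(3) = 0
T: e_1·(-1) + e_2·(1) + e_3·(-1) = 0
Solving this homogeneous linear system for the smallest-integer solution (first nonzero entry positive) gives (3, 1, -2).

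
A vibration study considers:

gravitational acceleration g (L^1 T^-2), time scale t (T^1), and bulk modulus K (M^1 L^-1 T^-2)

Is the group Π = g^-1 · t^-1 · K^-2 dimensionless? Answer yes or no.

Sum the exponent of each base dimension across the product:
  M: −[g]_M − [t]_M − 2·[K]_M = −(0) − (0) − 2·(1) = -2
  L: −[g]_L − [t]_L − 2·[K]_L = −(1) − (0) − 2·(-1) = 1
  T: −[g]_T − [t]_T − 2·[K]_T = −(-2) − (1) − 2·(-2) = 5
Net dimensions [M⁻² L T⁵] ≠ [1] — not dimensionless.

no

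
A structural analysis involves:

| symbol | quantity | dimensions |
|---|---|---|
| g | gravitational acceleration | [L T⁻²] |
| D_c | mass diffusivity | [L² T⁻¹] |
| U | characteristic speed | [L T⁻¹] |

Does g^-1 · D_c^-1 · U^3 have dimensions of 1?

Sum the exponent of each base dimension across the product:
  M: −[g]_M − [D_c]_M + 3·[U]_M = −(0) − (0) + 3·(0) = 0
  L: −[g]_L − [D_c]_L + 3·[U]_L = −(1) − (2) + 3·(1) = 0
  T: −[g]_T − [D_c]_T + 3·[U]_T = −(-2) − (-1) + 3·(-1) = 0
All base exponents vanish — dimensionless.

yes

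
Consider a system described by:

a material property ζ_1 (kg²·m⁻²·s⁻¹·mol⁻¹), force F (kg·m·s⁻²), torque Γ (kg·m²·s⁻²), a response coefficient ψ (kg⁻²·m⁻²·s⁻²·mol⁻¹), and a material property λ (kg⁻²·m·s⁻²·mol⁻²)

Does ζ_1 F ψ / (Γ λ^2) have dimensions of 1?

no

Sum the exponent of each base dimension across the product:
  M: [ζ_1]_M + [F]_M − [Γ]_M + [ψ]_M − 2·[λ]_M = (2) + (1) − (1) + (-2) − 2·(-2) = 4
  L: [ζ_1]_L + [F]_L − [Γ]_L + [ψ]_L − 2·[λ]_L = (-2) + (1) − (2) + (-2) − 2·(1) = -7
  T: [ζ_1]_T + [F]_T − [Γ]_T + [ψ]_T − 2·[λ]_T = (-1) + (-2) − (-2) + (-2) − 2·(-2) = 1
  N: [ζ_1]_N + [F]_N − [Γ]_N + [ψ]_N − 2·[λ]_N = (-1) + (0) − (0) + (-1) − 2·(-2) = 2
Net dimensions [M⁴ L⁻⁷ T N²] ≠ [1] — not dimensionless.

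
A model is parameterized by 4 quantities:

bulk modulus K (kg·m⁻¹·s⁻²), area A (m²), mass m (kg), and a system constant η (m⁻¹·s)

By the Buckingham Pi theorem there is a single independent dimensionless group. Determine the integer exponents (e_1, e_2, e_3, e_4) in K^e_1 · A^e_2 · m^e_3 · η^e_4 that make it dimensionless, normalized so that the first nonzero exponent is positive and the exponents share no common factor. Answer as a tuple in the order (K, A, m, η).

M: e_1·(1) + e_2·(0) + e_3·(1) + e_4·(0) = 0
L: e_1·(-1) + e_2·(2) + e_3·(0) + e_4·(-1) = 0
T: e_1·(-2) + e_2·(0) + e_3·(0) + e_4·(1) = 0
Solving this homogeneous linear system for the smallest-integer solution (first nonzero entry positive) gives (2, 3, -2, 4).

(2, 3, -2, 4)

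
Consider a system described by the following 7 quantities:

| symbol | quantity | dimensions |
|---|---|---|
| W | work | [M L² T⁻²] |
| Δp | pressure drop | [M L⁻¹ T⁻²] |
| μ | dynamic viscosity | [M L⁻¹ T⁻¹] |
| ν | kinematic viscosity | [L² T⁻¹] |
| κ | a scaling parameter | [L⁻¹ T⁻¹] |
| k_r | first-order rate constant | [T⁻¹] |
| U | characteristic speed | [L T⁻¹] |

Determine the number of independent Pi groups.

There are 7 variables and 3 base dimensions (M, L, T).
The dimension matrix has rank 3.
Independent dimensionless groups: 7 − 3 = 4.

4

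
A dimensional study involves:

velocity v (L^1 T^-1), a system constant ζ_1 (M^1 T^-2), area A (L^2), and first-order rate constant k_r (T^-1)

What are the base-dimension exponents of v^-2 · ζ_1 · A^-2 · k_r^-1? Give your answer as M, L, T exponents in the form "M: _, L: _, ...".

Collect each base-dimension exponent across the product:
  M: −2·(0) + (1) − 2·(0) − (0) = 1
  L: −2·(1) + (0) − 2·(2) − (0) = -6
  T: −2·(-1) + (-2) − 2·(0) − (-1) = 1
So the dimensions are [M L⁻⁶ T].

M: 1, L: -6, T: 1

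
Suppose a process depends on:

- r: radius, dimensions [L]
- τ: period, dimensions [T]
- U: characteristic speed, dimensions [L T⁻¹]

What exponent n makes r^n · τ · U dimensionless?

Balance the L exponent: (1)·n from r, plus (0) + (1) = 1 from the rest, must sum to zero.
n + 1 = 0, so n = -1.

-1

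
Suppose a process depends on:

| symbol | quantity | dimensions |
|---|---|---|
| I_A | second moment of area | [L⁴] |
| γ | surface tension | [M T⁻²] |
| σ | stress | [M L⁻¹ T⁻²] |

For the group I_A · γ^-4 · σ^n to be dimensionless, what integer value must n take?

4

Balance the M exponent: (1)·n from σ, plus (0) − 4·(1) = -4 from the rest, must sum to zero.
n − 4 = 0, so n = 4.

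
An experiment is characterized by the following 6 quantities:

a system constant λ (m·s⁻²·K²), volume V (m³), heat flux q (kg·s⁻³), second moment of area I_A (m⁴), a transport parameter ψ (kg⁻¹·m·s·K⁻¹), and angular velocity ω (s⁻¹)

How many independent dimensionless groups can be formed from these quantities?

2

There are 6 variables and 4 base dimensions (M, L, T, Θ).
The dimension matrix has rank 4.
Independent dimensionless groups: 6 − 4 = 2.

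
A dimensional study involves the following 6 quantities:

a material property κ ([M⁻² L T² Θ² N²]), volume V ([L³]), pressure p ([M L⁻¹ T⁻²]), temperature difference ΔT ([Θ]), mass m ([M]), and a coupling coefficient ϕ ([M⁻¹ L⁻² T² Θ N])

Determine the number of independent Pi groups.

1

There are 6 variables and 5 base dimensions (M, L, T, Θ, N).
The dimension matrix has rank 5.
Independent dimensionless groups: 6 − 5 = 1.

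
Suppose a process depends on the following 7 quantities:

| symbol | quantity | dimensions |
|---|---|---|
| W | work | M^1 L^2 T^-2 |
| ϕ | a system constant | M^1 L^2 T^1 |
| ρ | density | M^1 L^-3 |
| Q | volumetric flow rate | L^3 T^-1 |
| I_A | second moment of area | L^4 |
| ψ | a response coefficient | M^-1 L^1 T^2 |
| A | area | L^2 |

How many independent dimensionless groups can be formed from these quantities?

There are 7 variables and 3 base dimensions (M, L, T).
The dimension matrix has rank 3.
Independent dimensionless groups: 7 − 3 = 4.

4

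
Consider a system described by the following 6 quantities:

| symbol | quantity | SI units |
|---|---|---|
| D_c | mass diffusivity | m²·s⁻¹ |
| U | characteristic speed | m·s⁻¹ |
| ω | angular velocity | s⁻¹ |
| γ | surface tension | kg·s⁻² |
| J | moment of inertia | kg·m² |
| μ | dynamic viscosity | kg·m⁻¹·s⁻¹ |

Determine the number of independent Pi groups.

There are 6 variables and 3 base dimensions (M, L, T).
The dimension matrix has rank 3.
Independent dimensionless groups: 6 − 3 = 3.

3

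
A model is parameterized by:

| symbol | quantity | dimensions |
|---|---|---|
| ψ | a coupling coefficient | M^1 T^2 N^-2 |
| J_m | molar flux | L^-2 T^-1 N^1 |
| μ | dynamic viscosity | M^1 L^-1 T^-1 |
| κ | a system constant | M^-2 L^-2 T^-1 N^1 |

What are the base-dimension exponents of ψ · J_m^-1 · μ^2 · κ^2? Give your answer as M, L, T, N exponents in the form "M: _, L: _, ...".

M: -1, L: -4, T: -1, N: -1

Collect each base-dimension exponent across the product:
  M: (1) − (0) + 2·(1) + 2·(-2) = -1
  L: (0) − (-2) + 2·(-1) + 2·(-2) = -4
  T: (2) − (-1) + 2·(-1) + 2·(-1) = -1
  N: (-2) − (1) + 2·(0) + 2·(1) = -1
So the dimensions are [M⁻¹ L⁻⁴ T⁻¹ N⁻¹].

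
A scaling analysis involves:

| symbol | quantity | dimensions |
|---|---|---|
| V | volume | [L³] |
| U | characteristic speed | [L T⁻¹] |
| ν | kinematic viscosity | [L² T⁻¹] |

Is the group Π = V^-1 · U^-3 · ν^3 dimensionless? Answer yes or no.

yes

Sum the exponent of each base dimension across the product:
  M: −[V]_M − 3·[U]_M + 3·[ν]_M = −(0) − 3·(0) + 3·(0) = 0
  L: −[V]_L − 3·[U]_L + 3·[ν]_L = −(3) − 3·(1) + 3·(2) = 0
  T: −[V]_T − 3·[U]_T + 3·[ν]_T = −(0) − 3·(-1) + 3·(-1) = 0
All base exponents vanish — dimensionless.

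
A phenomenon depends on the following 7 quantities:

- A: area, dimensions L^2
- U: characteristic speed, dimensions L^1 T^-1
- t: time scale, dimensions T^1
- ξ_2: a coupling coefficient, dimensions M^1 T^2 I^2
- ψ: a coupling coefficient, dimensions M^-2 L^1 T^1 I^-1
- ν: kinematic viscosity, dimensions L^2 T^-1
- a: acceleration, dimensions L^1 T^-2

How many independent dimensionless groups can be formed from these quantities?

3

There are 7 variables and 4 base dimensions (M, L, T, I).
The dimension matrix has rank 4.
Independent dimensionless groups: 7 − 4 = 3.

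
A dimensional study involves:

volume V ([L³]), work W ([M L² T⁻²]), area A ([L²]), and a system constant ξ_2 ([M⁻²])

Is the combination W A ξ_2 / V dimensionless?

Sum the exponent of each base dimension across the product:
  M: −[V]_M + [W]_M + [A]_M + [ξ_2]_M = −(0) + (1) + (0) + (-2) = -1
  L: −[V]_L + [W]_L + [A]_L + [ξ_2]_L = −(3) + (2) + (2) + (0) = 1
  T: −[V]_T + [W]_T + [A]_T + [ξ_2]_T = −(0) + (-2) + (0) + (0) = -2
Net dimensions [M⁻¹ L T⁻²] ≠ [1] — not dimensionless.

no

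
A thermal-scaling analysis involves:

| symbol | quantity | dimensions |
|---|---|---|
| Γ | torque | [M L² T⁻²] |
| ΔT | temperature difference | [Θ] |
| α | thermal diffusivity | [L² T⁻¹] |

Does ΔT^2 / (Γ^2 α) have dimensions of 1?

Sum the exponent of each base dimension across the product:
  M: −2·[Γ]_M + 2·[ΔT]_M − [α]_M = −2·(1) + 2·(0) − (0) = -2
  L: −2·[Γ]_L + 2·[ΔT]_L − [α]_L = −2·(2) + 2·(0) − (2) = -6
  T: −2·[Γ]_T + 2·[ΔT]_T − [α]_T = −2·(-2) + 2·(0) − (-1) = 5
  Θ: −2·[Γ]_Θ + 2·[ΔT]_Θ − [α]_Θ = −2·(0) + 2·(1) − (0) = 2
Net dimensions [M⁻² L⁻⁶ T⁵ Θ²] ≠ [1] — not dimensionless.

no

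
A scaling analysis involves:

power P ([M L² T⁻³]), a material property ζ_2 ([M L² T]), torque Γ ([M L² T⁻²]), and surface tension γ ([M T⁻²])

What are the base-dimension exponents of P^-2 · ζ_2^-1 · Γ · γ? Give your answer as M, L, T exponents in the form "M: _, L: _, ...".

Collect each base-dimension exponent across the product:
  M: −2·(1) − (1) + (1) + (1) = -1
  L: −2·(2) − (2) + (2) + (0) = -4
  T: −2·(-3) − (1) + (-2) + (-2) = 1
So the dimensions are [M⁻¹ L⁻⁴ T].

M: -1, L: -4, T: 1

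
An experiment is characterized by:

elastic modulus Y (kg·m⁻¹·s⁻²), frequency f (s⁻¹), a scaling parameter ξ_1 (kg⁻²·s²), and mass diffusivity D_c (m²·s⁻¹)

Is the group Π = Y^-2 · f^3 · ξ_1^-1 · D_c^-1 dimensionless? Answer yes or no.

yes

Sum the exponent of each base dimension across the product:
  M: −2·[Y]_M + 3·[f]_M − [ξ_1]_M − [D_c]_M = −2·(1) + 3·(0) − (-2) − (0) = 0
  L: −2·[Y]_L + 3·[f]_L − [ξ_1]_L − [D_c]_L = −2·(-1) + 3·(0) − (0) − (2) = 0
  T: −2·[Y]_T + 3·[f]_T − [ξ_1]_T − [D_c]_T = −2·(-2) + 3·(-1) − (2) − (-1) = 0
All base exponents vanish — dimensionless.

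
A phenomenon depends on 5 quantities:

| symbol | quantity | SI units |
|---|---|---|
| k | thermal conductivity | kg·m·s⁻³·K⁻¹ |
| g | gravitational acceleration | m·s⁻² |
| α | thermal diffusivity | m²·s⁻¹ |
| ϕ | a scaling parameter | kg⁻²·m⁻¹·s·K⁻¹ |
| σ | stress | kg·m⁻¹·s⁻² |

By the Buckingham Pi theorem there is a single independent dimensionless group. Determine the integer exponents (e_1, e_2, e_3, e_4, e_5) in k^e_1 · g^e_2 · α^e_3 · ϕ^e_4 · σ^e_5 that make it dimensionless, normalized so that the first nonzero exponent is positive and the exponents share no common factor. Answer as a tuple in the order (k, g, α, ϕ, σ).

M: e_1·(1) + e_2·(0) + e_3·(0) + e_4·(-2) + e_5·(1) = 0
L: e_1·(1) + e_2·(1) + e_3·(2) + e_4·(-1) + e_5·(-1) = 0
T: e_1·(-3) + e_2·(-2) + e_3·(-1) + e_4·(1) + e_5·(-2) = 0
Θ: e_1·(-1) + e_2·(0) + e_3·(0) + e_4·(-1) + e_5·(0) = 0
Solving this homogeneous linear system for the smallest-integer solution (first nonzero entry positive) gives (1, 3, -4, -1, -3).

(1, 3, -4, -1, -3)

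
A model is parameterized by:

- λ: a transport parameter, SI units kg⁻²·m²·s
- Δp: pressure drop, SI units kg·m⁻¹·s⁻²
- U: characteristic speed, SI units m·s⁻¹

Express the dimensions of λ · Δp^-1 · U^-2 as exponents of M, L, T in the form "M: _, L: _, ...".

Collect each base-dimension exponent across the product:
  M: (-2) − (1) − 2·(0) = -3
  L: (2) − (-1) − 2·(1) = 1
  T: (1) − (-2) − 2·(-1) = 5
So the dimensions are [M⁻³ L T⁵].

M: -3, L: 1, T: 5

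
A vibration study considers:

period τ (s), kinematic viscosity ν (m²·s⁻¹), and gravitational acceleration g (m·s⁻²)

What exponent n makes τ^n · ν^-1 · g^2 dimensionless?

3

Balance the T exponent: (1)·n from τ, plus −(-1) + 2·(-2) = -3 from the rest, must sum to zero.
n − 3 = 0, so n = 3.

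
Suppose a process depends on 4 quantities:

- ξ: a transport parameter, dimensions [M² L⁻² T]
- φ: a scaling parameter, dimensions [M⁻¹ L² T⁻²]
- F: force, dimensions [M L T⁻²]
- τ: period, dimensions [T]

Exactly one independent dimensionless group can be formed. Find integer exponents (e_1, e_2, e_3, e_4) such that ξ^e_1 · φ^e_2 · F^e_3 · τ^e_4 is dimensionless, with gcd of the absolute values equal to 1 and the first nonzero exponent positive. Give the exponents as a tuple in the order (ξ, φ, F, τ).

M: e_1·(2) + e_2·(-1) + e_3·(1) + e_4·(0) = 0
L: e_1·(-2) + e_2·(2) + e_3·(1) + e_4·(0) = 0
T: e_1·(1) + e_2·(-2) + e_3·(-2) + e_4·(1) = 0
Solving this homogeneous linear system for the smallest-integer solution (first nonzero entry positive) gives (3, 4, -2, 1).

(3, 4, -2, 1)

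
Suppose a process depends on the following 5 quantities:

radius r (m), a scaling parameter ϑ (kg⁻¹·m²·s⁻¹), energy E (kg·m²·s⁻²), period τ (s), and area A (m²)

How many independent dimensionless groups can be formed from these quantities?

2

There are 5 variables and 3 base dimensions (M, L, T).
The dimension matrix has rank 3.
Independent dimensionless groups: 5 − 3 = 2.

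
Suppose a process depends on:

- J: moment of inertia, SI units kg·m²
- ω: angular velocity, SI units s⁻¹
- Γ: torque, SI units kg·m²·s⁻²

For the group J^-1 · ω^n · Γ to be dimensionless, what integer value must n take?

-2

Balance the T exponent: (-1)·n from ω, plus −(0) + (-2) = -2 from the rest, must sum to zero.
−n − 2 = 0, so n = -2.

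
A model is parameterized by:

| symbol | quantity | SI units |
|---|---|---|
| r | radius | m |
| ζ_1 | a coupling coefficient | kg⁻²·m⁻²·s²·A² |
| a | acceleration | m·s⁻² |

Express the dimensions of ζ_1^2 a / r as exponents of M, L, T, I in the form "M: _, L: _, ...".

M: -4, L: -4, T: 2, I: 4

Collect each base-dimension exponent across the product:
  M: −(0) + 2·(-2) + (0) = -4
  L: −(1) + 2·(-2) + (1) = -4
  T: −(0) + 2·(2) + (-2) = 2
  I: −(0) + 2·(2) + (0) = 4
So the dimensions are [M⁻⁴ L⁻⁴ T² I⁴].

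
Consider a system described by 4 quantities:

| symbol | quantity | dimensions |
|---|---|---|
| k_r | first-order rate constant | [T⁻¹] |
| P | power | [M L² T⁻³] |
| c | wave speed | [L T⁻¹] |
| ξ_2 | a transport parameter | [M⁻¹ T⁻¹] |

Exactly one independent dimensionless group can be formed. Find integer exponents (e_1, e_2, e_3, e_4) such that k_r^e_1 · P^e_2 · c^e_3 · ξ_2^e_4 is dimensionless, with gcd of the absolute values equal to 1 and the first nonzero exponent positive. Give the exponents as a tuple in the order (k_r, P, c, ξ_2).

M: e_1·(0) + e_2·(1) + e_3·(0) + e_4·(-1) = 0
L: e_1·(0) + e_2·(2) + e_3·(1) + e_4·(0) = 0
T: e_1·(-1) + e_2·(-3) + e_3·(-1) + e_4·(-1) = 0
Solving this homogeneous linear system for the smallest-integer solution (first nonzero entry positive) gives (2, -1, 2, -1).

(2, -1, 2, -1)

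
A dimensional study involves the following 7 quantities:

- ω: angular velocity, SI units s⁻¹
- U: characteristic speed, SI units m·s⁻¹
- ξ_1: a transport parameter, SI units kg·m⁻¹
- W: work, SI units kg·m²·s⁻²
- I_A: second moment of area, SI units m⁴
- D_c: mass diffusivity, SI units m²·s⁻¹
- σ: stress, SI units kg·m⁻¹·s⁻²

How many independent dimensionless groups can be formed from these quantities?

4

There are 7 variables and 3 base dimensions (M, L, T).
The dimension matrix has rank 3.
Independent dimensionless groups: 7 − 3 = 4.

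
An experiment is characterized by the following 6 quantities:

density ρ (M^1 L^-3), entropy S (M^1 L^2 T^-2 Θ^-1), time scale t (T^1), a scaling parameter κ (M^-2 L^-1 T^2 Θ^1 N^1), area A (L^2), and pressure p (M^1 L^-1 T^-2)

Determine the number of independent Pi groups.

1

There are 6 variables and 5 base dimensions (M, L, T, Θ, N).
The dimension matrix has rank 5.
Independent dimensionless groups: 6 − 5 = 1.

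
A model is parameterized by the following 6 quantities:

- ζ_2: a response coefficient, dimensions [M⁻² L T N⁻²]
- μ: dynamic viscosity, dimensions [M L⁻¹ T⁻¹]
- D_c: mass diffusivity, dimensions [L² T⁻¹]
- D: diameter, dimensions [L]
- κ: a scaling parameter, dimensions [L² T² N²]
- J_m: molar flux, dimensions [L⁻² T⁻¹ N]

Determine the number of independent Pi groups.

2

There are 6 variables and 4 base dimensions (M, L, T, N).
The dimension matrix has rank 4.
Independent dimensionless groups: 6 − 4 = 2.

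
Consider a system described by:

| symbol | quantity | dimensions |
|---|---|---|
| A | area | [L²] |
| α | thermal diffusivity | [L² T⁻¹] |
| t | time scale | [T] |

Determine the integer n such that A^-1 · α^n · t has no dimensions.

Balance the L exponent: (2)·n from α, plus −(2) + (0) = -2 from the rest, must sum to zero.
2n − 2 = 0, so n = 1.

1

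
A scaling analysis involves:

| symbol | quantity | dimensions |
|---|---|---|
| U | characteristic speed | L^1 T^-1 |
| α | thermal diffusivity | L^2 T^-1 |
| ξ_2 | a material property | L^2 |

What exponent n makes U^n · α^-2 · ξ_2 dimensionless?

2

Balance the L exponent: (1)·n from U, plus −2·(2) + (2) = -2 from the rest, must sum to zero.
n − 2 = 0, so n = 2.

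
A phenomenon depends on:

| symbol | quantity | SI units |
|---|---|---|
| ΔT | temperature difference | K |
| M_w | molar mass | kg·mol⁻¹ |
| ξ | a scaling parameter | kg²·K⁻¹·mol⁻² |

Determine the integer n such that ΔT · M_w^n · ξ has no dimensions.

-2

Balance the M exponent: (1)·n from M_w, plus (0) + (2) = 2 from the rest, must sum to zero.
n + 2 = 0, so n = -2.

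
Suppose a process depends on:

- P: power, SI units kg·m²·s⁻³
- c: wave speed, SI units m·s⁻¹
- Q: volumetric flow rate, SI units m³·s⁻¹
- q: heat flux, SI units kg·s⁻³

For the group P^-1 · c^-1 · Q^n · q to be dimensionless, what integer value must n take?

1

Balance the L exponent: (3)·n from Q, plus −(2) − (1) + (0) = -3 from the rest, must sum to zero.
3n − 3 = 0, so n = 1.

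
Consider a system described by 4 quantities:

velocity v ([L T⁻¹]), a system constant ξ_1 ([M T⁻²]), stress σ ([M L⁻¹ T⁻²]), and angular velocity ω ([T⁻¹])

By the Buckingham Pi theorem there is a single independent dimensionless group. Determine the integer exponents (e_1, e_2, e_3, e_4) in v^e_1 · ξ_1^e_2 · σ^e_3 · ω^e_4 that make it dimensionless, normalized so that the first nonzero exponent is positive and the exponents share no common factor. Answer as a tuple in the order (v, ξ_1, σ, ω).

(1, -1, 1, -1)

M: e_1·(0) + e_2·(1) + e_3·(1) + e_4·(0) = 0
L: e_1·(1) + e_2·(0) + e_3·(-1) + e_4·(0) = 0
T: e_1·(-1) + e_2·(-2) + e_3·(-2) + e_4·(-1) = 0
Solving this homogeneous linear system for the smallest-integer solution (first nonzero entry positive) gives (1, -1, 1, -1).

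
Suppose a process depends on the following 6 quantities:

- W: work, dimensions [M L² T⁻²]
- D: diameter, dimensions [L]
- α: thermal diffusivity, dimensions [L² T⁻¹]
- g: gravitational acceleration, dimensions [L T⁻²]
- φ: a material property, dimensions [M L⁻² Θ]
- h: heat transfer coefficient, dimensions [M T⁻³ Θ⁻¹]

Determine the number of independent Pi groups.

2

There are 6 variables and 4 base dimensions (M, L, T, Θ).
The dimension matrix has rank 4.
Independent dimensionless groups: 6 − 4 = 2.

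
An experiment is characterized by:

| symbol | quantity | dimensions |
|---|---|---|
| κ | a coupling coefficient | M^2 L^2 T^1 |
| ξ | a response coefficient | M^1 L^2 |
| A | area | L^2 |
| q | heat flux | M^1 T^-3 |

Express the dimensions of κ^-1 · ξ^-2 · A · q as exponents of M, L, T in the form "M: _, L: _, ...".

Collect each base-dimension exponent across the product:
  M: −(2) − 2·(1) + (0) + (1) = -3
  L: −(2) − 2·(2) + (2) + (0) = -4
  T: −(1) − 2·(0) + (0) + (-3) = -4
So the dimensions are [M⁻³ L⁻⁴ T⁻⁴].

M: -3, L: -4, T: -4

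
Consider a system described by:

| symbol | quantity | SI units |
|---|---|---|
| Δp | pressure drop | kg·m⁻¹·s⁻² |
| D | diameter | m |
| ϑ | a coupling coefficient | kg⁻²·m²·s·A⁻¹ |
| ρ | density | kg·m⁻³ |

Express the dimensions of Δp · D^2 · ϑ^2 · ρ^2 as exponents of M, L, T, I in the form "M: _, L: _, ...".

M: -1, L: -1, T: 0, I: -2

Collect each base-dimension exponent across the product:
  M: (1) + 2·(0) + 2·(-2) + 2·(1) = -1
  L: (-1) + 2·(1) + 2·(2) + 2·(-3) = -1
  T: (-2) + 2·(0) + 2·(1) + 2·(0) = 0
  I: (0) + 2·(0) + 2·(-1) + 2·(0) = -2
So the dimensions are [M⁻¹ L⁻¹ I⁻²].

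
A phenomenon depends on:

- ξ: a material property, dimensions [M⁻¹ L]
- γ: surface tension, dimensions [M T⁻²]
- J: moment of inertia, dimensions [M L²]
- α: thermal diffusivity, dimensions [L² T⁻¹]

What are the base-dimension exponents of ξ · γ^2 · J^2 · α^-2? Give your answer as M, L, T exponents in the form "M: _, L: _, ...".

Collect each base-dimension exponent across the product:
  M: (-1) + 2·(1) + 2·(1) − 2·(0) = 3
  L: (1) + 2·(0) + 2·(2) − 2·(2) = 1
  T: (0) + 2·(-2) + 2·(0) − 2·(-1) = -2
So the dimensions are [M³ L T⁻²].

M: 3, L: 1, T: -2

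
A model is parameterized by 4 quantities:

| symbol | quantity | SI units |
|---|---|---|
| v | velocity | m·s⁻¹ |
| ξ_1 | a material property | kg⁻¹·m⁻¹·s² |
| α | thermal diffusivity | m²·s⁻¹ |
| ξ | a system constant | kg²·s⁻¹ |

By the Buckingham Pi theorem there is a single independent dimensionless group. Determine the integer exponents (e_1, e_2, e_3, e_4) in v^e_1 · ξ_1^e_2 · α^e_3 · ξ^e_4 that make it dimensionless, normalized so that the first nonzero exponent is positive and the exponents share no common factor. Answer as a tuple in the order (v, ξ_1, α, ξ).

(4, 2, -1, 1)

M: e_1·(0) + e_2·(-1) + e_3·(0) + e_4·(2) = 0
L: e_1·(1) + e_2·(-1) + e_3·(2) + e_4·(0) = 0
T: e_1·(-1) + e_2·(2) + e_3·(-1) + e_4·(-1) = 0
Solving this homogeneous linear system for the smallest-integer solution (first nonzero entry positive) gives (4, 2, -1, 1).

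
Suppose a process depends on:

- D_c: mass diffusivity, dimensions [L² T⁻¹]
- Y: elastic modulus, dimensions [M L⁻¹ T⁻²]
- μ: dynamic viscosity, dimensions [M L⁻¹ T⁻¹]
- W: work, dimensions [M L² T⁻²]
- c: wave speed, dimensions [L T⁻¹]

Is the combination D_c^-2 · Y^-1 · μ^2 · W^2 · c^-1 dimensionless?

no

Sum the exponent of each base dimension across the product:
  M: −2·[D_c]_M − [Y]_M + 2·[μ]_M + 2·[W]_M − [c]_M = −2·(0) − (1) + 2·(1) + 2·(1) − (0) = 3
  L: −2·[D_c]_L − [Y]_L + 2·[μ]_L + 2·[W]_L − [c]_L = −2·(2) − (-1) + 2·(-1) + 2·(2) − (1) = -2
  T: −2·[D_c]_T − [Y]_T + 2·[μ]_T + 2·[W]_T − [c]_T = −2·(-1) − (-2) + 2·(-1) + 2·(-2) − (-1) = -1
Net dimensions [M³ L⁻² T⁻¹] ≠ [1] — not dimensionless.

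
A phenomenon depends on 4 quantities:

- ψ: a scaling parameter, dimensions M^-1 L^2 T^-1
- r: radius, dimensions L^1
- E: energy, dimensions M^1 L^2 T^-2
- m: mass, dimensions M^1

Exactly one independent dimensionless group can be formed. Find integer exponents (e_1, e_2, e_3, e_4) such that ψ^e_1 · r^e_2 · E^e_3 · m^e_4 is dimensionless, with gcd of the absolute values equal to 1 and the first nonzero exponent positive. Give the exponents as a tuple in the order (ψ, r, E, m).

(2, -2, -1, 3)

M: e_1·(-1) + e_2·(0) + e_3·(1) + e_4·(1) = 0
L: e_1·(2) + e_2·(1) + e_3·(2) + e_4·(0) = 0
T: e_1·(-1) + e_2·(0) + e_3·(-2) + e_4·(0) = 0
Solving this homogeneous linear system for the smallest-integer solution (first nonzero entry positive) gives (2, -2, -1, 3).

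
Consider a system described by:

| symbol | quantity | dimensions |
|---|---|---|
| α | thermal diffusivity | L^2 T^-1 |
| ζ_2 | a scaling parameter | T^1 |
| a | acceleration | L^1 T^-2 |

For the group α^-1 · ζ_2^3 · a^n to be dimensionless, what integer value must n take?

2

Balance the L exponent: (1)·n from a, plus −(2) + 3·(0) = -2 from the rest, must sum to zero.
n − 2 = 0, so n = 2.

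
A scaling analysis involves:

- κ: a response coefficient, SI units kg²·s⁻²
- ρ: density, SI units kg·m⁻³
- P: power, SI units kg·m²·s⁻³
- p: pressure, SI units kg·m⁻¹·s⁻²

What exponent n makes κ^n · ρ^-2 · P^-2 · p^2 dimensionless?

1

Balance the M exponent: (2)·n from κ, plus −2·(1) − 2·(1) + 2·(1) = -2 from the rest, must sum to zero.
2n − 2 = 0, so n = 1.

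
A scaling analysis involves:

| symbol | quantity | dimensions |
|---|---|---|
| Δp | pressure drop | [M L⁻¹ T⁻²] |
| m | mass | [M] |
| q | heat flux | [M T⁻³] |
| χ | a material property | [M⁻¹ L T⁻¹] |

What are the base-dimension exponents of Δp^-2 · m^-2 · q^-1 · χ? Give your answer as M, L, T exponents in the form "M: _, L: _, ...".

M: -6, L: 3, T: 6

Collect each base-dimension exponent across the product:
  M: −2·(1) − 2·(1) − (1) + (-1) = -6
  L: −2·(-1) − 2·(0) − (0) + (1) = 3
  T: −2·(-2) − 2·(0) − (-3) + (-1) = 6
So the dimensions are [M⁻⁶ L³ T⁶].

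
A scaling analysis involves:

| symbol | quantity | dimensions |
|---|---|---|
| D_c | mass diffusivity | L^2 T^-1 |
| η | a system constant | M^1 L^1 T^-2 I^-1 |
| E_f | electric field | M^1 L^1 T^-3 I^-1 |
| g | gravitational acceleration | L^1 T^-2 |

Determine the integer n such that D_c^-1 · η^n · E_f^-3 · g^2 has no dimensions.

Balance the M exponent: (1)·n from η, plus −(0) − 3·(1) + 2·(0) = -3 from the rest, must sum to zero.
n − 3 = 0, so n = 3.

3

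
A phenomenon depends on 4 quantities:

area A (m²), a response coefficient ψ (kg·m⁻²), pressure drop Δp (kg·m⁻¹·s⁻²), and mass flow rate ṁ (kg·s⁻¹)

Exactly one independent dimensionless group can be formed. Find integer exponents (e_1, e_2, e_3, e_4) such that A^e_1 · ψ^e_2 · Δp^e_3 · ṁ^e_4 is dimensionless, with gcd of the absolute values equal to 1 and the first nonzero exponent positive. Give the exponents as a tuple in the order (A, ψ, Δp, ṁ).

M: e_1·(0) + e_2·(1) + e_3·(1) + e_4·(1) = 0
L: e_1·(2) + e_2·(-2) + e_3·(-1) + e_4·(0) = 0
T: e_1·(0) + e_2·(0) + e_3·(-2) + e_4·(-1) = 0
Solving this homogeneous linear system for the smallest-integer solution (first nonzero entry positive) gives (3, 2, 2, -4).

(3, 2, 2, -4)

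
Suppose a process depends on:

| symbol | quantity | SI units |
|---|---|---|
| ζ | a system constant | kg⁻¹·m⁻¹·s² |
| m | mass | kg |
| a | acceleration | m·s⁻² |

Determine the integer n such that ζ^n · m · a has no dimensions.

Balance the M exponent: (-1)·n from ζ, plus (1) + (0) = 1 from the rest, must sum to zero.
−n + 1 = 0, so n = 1.

1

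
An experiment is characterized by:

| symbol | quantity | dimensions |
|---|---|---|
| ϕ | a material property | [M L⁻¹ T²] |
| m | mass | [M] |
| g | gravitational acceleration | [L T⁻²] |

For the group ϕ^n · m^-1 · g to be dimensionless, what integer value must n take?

Balance the M exponent: (1)·n from ϕ, plus −(1) + (0) = -1 from the rest, must sum to zero.
n − 1 = 0, so n = 1.

1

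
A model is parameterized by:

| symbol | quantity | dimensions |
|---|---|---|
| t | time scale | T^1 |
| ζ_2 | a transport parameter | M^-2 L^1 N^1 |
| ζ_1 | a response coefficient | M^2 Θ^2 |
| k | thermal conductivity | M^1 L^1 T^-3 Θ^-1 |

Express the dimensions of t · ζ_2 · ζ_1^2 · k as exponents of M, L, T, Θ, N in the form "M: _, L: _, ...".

Collect each base-dimension exponent across the product:
  M: (0) + (-2) + 2·(2) + (1) = 3
  L: (0) + (1) + 2·(0) + (1) = 2
  T: (1) + (0) + 2·(0) + (-3) = -2
  Θ: (0) + (0) + 2·(2) + (-1) = 3
  N: (0) + (1) + 2·(0) + (0) = 1
So the dimensions are [M³ L² T⁻² Θ³ N].

M: 3, L: 2, T: -2, Θ: 3, N: 1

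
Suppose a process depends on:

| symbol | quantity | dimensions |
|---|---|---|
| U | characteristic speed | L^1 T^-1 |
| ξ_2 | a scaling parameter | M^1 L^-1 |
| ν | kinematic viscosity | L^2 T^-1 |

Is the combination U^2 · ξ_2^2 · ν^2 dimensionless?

no

Sum the exponent of each base dimension across the product:
  M: 2·[U]_M + 2·[ξ_2]_M + 2·[ν]_M = 2·(0) + 2·(1) + 2·(0) = 2
  L: 2·[U]_L + 2·[ξ_2]_L + 2·[ν]_L = 2·(1) + 2·(-1) + 2·(2) = 4
  T: 2·[U]_T + 2·[ξ_2]_T + 2·[ν]_T = 2·(-1) + 2·(0) + 2·(-1) = -4
Net dimensions [M² L⁴ T⁻⁴] ≠ [1] — not dimensionless.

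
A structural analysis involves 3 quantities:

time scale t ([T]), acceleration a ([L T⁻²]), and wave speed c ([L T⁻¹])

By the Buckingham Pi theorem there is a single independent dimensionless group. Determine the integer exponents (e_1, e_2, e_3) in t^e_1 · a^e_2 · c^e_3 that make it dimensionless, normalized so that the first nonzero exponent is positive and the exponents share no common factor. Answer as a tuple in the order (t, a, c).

L: e_1·(0) + e_2·(1) + e_3·(1) = 0
T: e_1·(1) + e_2·(-2) + e_3·(-1) = 0
Solving this homogeneous linear system for the smallest-integer solution (first nonzero entry positive) gives (1, 1, -1).

(1, 1, -1)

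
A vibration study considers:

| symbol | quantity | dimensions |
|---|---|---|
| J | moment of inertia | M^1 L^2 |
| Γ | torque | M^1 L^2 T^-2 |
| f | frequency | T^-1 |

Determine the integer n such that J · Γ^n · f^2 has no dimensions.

-1

Balance the M exponent: (1)·n from Γ, plus (1) + 2·(0) = 1 from the rest, must sum to zero.
n + 1 = 0, so n = -1.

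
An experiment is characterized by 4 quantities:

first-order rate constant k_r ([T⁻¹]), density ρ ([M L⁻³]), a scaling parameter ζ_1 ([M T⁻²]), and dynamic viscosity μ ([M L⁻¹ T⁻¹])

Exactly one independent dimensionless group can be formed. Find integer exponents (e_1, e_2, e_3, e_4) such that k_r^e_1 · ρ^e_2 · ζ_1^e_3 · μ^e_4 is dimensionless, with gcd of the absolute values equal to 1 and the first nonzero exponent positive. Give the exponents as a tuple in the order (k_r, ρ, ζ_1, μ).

(1, -1, -2, 3)

M: e_1·(0) + e_2·(1) + e_3·(1) + e_4·(1) = 0
L: e_1·(0) + e_2·(-3) + e_3·(0) + e_4·(-1) = 0
T: e_1·(-1) + e_2·(0) + e_3·(-2) + e_4·(-1) = 0
Solving this homogeneous linear system for the smallest-integer solution (first nonzero entry positive) gives (1, -1, -2, 3).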